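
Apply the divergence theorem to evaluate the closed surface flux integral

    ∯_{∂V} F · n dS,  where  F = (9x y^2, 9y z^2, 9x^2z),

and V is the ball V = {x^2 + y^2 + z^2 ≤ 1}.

By the divergence theorem,

    ∯_{∂V} F · n dS = ∭_V (∇ · F) dV.

Compute the divergence:
    ∇ · F = ∂F_x/∂x + ∂F_y/∂y + ∂F_z/∂z = 9y^2 + 9z^2 + 9x^2 = 9x^2 + 9y^2 + 9z^2.

In spherical coordinates, x = ρ sin(φ) cos(θ), y = ρ sin(φ) sin(θ), z = ρ cos(φ), dV = ρ^2 sin(φ) dρ dφ dθ, with 0 ≤ ρ ≤ 1, 0 ≤ φ ≤ π, 0 ≤ θ ≤ 2π.

The integrand, after substitution and multiplying by the volume element, becomes (9ρ^2) · ρ^2 sin(φ), so

    ∭_V (∇·F) dV = ∫_0^{2π} ∫_0^{π} ∫_0^{1} (9ρ^2) · ρ^2 sin(φ) dρ dφ dθ.

Inner (ρ from 0 to 1): 9sin(φ)/5.
Middle (φ from 0 to π): 18/5.
Outer (θ from 0 to 2π): 36π/5.

Therefore ∯_{∂V} F · n dS = 36π/5.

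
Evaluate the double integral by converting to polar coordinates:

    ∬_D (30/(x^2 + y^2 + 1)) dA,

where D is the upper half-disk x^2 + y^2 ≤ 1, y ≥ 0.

The region D is 0 ≤ r ≤ 1, 0 ≤ θ ≤ π in polar coordinates, where x = r cos(θ), y = r sin(θ), and dA = r dr dθ.

Under the substitution, the integrand becomes 30/(r^2 + 1), so

    ∬_D (30/(x^2 + y^2 + 1)) dA = ∫_{0}^{π} ∫_{0}^{1} (30/(r^2 + 1)) · r dr dθ.

Inner integral (in r): ∫_{0}^{1} (30/(r^2 + 1)) · r dr = log(32768).

Outer integral (in θ): ∫_{0}^{π} (log(32768)) dθ = log(32768^π).

Therefore ∬_D (30/(x^2 + y^2 + 1)) dA = log(32768^π).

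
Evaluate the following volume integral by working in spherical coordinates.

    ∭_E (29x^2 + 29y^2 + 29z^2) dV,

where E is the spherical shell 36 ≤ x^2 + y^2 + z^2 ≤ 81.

In spherical coordinates, x = ρ sin(φ) cos(θ), y = ρ sin(φ) sin(θ), z = ρ cos(φ), and dV = ρ^2 sin(φ) dρ dφ dθ.

The integrand becomes 29ρ^2, so

    ∭_E (29x^2 + 29y^2 + 29z^2) dV = ∫_{0}^{2π} ∫_{0}^{π} ∫_{6}^{9} (29ρ^2) · ρ^2 sin(φ) dρ dφ dθ.

Inner (ρ): 1486917sin(φ)/5.
Middle (φ): 2973834/5.
Outer (θ): 5947668π/5.

Therefore the triple integral equals 5947668π/5.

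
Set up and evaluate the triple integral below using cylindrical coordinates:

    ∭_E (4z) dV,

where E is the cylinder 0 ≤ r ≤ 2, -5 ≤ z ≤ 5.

In cylindrical coordinates, x = r cos(θ), y = r sin(θ), z = z, and dV = r dr dθ dz.

The integrand becomes 4z, so

    ∭_E (4z) dV = ∫_{0}^{2π} ∫_{0}^{2} ∫_{-5}^{5} (4z) · r dz dr dθ.

Inner (z): 0.
Middle (r from 0 to 2): 0.
Outer (θ): 0.

Therefore the triple integral equals 0.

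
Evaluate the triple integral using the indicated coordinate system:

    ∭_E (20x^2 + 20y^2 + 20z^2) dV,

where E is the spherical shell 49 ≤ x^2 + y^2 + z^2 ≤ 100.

In spherical coordinates, x = ρ sin(φ) cos(θ), y = ρ sin(φ) sin(θ), z = ρ cos(φ), and dV = ρ^2 sin(φ) dρ dφ dθ.

The integrand becomes 20ρ^2, so

    ∭_E (20x^2 + 20y^2 + 20z^2) dV = ∫_{0}^{2π} ∫_{0}^{π} ∫_{7}^{10} (20ρ^2) · ρ^2 sin(φ) dρ dφ dθ.

Inner (ρ): 332772sin(φ).
Middle (φ): 665544.
Outer (θ): 1331088π.

Therefore the triple integral equals 1331088π.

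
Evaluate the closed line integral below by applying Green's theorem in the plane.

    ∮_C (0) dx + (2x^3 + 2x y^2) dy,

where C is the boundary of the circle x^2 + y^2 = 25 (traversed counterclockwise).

Green's theorem converts the closed line integral into a double integral over the enclosed region D:

    ∮_C P dx + Q dy = ∬_D (∂Q/∂x - ∂P/∂y) dA.

Here P = 0, Q = 2x^3 + 2x y^2, so

    ∂Q/∂x = 6x^2 + 2y^2,    ∂P/∂y = 0,
    ∂Q/∂x - ∂P/∂y = 6x^2 + 2y^2.

D is the region x^2 + y^2 ≤ 25. Evaluating the double integral:

In polar coordinates (x = r cos θ, y = r sin θ, dA = r dr dθ) the integrand becomes 2r^2(cos(2θ) + 2), so

    ∬_D (6x^2 + 2y^2) dA = ∫_0^{2π} ∫_0^{5} (2r^2(cos(2θ) + 2)) · r dr dθ.

Inner (r from 0 to 5): 1875/2 - 625sin(θ)^2.
Outer (θ from 0 to 2π): 1250π.

Therefore ∮_C P dx + Q dy = 1250π.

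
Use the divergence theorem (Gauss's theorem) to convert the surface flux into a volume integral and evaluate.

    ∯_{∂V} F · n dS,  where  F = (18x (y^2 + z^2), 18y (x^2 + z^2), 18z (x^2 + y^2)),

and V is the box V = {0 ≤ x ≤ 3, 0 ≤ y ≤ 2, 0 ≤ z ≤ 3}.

By the divergence theorem,

    ∯_{∂V} F · n dS = ∭_V (∇ · F) dV.

Compute the divergence:
    ∇ · F = ∂F_x/∂x + ∂F_y/∂y + ∂F_z/∂z = 18y^2 + 18z^2 + 18x^2 + 18z^2 + 18x^2 + 18y^2 = 36x^2 + 36y^2 + 36z^2.

V is a rectangular box, so dV = dx dy dz with 0 ≤ x ≤ 3, 0 ≤ y ≤ 2, 0 ≤ z ≤ 3.

Integrate (36x^2 + 36y^2 + 36z^2) over V as an iterated integral:

    ∭_V (∇·F) dV = ∫_0^{3} ∫_0^{2} ∫_0^{3} (36x^2 + 36y^2 + 36z^2) dz dy dx.

Inner (z from 0 to 3): 108x^2 + 108y^2 + 324.
Middle (y from 0 to 2): 216x^2 + 936.
Outer (x from 0 to 3): 4752.

Therefore ∯_{∂V} F · n dS = 4752.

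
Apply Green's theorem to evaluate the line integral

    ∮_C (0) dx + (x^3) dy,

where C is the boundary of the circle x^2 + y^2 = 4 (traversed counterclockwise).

Green's theorem converts the closed line integral into a double integral over the enclosed region D:

    ∮_C P dx + Q dy = ∬_D (∂Q/∂x - ∂P/∂y) dA.

Here P = 0, Q = x^3, so

    ∂Q/∂x = 3x^2,    ∂P/∂y = 0,
    ∂Q/∂x - ∂P/∂y = 3x^2.

D is the region x^2 + y^2 ≤ 4. Evaluating the double integral:

In polar coordinates (x = r cos θ, y = r sin θ, dA = r dr dθ) the integrand becomes 3r^2cos(θ)^2, so

    ∬_D (3x^2) dA = ∫_0^{2π} ∫_0^{2} (3r^2cos(θ)^2) · r dr dθ.

Inner (r from 0 to 2): 12cos(θ)^2.
Outer (θ from 0 to 2π): 12π.

Therefore ∮_C P dx + Q dy = 12π.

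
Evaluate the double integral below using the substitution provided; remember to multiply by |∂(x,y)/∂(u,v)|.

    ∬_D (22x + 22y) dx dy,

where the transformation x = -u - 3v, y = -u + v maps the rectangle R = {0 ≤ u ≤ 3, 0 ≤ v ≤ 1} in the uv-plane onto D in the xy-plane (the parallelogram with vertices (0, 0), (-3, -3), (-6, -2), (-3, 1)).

Compute the Jacobian determinant of (x, y) with respect to (u, v):

    ∂(x,y)/∂(u,v) = | -1  -3 | = (-1)(1) - (-3)(-1) = -4.
                   | -1  1 |

Its absolute value is |J| = 4 (the area scaling factor).

Substituting x = -u - 3v, y = -u + v into the integrand,

    22x + 22y → -44u - 44v,

so the integral becomes

    ∬_R (-44u - 44v) · |J| du dv = ∫_0^3 ∫_0^1 (-176u - 176v) dv du.

Inner (v): -176u - 88.
Outer (u): -1056.

Therefore ∬_D (22x + 22y) dx dy = -1056.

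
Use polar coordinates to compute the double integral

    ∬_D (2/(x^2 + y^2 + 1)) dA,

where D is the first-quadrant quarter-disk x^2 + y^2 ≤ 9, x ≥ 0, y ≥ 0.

The region D is 0 ≤ r ≤ 3, 0 ≤ θ ≤ π/2 in polar coordinates, where x = r cos(θ), y = r sin(θ), and dA = r dr dθ.

Under the substitution, the integrand becomes 2/(r^2 + 1), so

    ∬_D (2/(x^2 + y^2 + 1)) dA = ∫_{0}^{π/2} ∫_{0}^{3} (2/(r^2 + 1)) · r dr dθ.

Inner integral (in r): ∫_{0}^{3} (2/(r^2 + 1)) · r dr = log(10).

Outer integral (in θ): ∫_{0}^{π/2} (log(10)) dθ = π log(10)/2.

Therefore ∬_D (2/(x^2 + y^2 + 1)) dA = π log(10)/2.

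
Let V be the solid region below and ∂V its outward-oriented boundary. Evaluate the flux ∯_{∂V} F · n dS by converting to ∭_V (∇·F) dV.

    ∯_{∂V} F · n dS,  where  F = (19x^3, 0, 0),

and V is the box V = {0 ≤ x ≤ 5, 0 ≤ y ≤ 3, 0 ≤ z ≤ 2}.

By the divergence theorem,

    ∯_{∂V} F · n dS = ∭_V (∇ · F) dV.

Compute the divergence:
    ∇ · F = ∂F_x/∂x + ∂F_y/∂y + ∂F_z/∂z = 57x^2 + 0 + 0 = 57x^2.

V is a rectangular box, so dV = dx dy dz with 0 ≤ x ≤ 5, 0 ≤ y ≤ 3, 0 ≤ z ≤ 2.

Integrate (57x^2) over V as an iterated integral:

    ∭_V (∇·F) dV = ∫_0^{5} ∫_0^{3} ∫_0^{2} (57x^2) dz dy dx.

Inner (z from 0 to 2): 114x^2.
Middle (y from 0 to 3): 342x^2.
Outer (x from 0 to 5): 14250.

Therefore ∯_{∂V} F · n dS = 14250.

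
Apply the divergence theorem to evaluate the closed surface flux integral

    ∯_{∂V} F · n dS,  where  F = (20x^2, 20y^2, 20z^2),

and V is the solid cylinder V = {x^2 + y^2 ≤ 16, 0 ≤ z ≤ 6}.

By the divergence theorem,

    ∯_{∂V} F · n dS = ∭_V (∇ · F) dV.

Compute the divergence:
    ∇ · F = ∂F_x/∂x + ∂F_y/∂y + ∂F_z/∂z = 40x + 40y + 40z.

In cylindrical coordinates, x = r cos(θ), y = r sin(θ), z = z, dV = r dr dθ dz, with 0 ≤ r ≤ 4, 0 ≤ θ ≤ 2π, 0 ≤ z ≤ 6.

The integrand, after substitution and multiplying by the volume element, becomes (40sqrt(2)r sin(θ + π/4) + 40z) · r, so

    ∭_V (∇·F) dV = ∫_0^{2π} ∫_0^{4} ∫_0^{6} (40sqrt(2)r sin(θ + π/4) + 40z) · r dz dr dθ.

Inner (z from 0 to 6): 240r (sqrt(2)r sin(θ + π/4) + 3).
Middle (r from 0 to 4): 5120sqrt(2)sin(θ + π/4) + 5760.
Outer (θ from 0 to 2π): 11520π.

Therefore ∯_{∂V} F · n dS = 11520π.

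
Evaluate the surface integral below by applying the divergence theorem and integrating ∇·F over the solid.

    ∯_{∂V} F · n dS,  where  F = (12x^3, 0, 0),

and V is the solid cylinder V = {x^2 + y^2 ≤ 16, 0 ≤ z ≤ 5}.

By the divergence theorem,

    ∯_{∂V} F · n dS = ∭_V (∇ · F) dV.

Compute the divergence:
    ∇ · F = ∂F_x/∂x + ∂F_y/∂y + ∂F_z/∂z = 36x^2 + 0 + 0 = 36x^2.

In cylindrical coordinates, x = r cos(θ), y = r sin(θ), z = z, dV = r dr dθ dz, with 0 ≤ r ≤ 4, 0 ≤ θ ≤ 2π, 0 ≤ z ≤ 5.

The integrand, after substitution and multiplying by the volume element, becomes (36r^2cos(θ)^2) · r, so

    ∭_V (∇·F) dV = ∫_0^{2π} ∫_0^{4} ∫_0^{5} (36r^2cos(θ)^2) · r dz dr dθ.

Inner (z from 0 to 5): 180r^3cos(θ)^2.
Middle (r from 0 to 4): 11520cos(θ)^2.
Outer (θ from 0 to 2π): 11520π.

Therefore ∯_{∂V} F · n dS = 11520π.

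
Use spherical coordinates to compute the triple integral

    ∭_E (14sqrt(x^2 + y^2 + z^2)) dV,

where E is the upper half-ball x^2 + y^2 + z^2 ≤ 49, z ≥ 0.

In spherical coordinates, x = ρ sin(φ) cos(θ), y = ρ sin(φ) sin(θ), z = ρ cos(φ), and dV = ρ^2 sin(φ) dρ dφ dθ.

The integrand becomes 14ρ, so

    ∭_E (14sqrt(x^2 + y^2 + z^2)) dV = ∫_{0}^{2π} ∫_{0}^{π/2} ∫_{0}^{7} (14ρ) · ρ^2 sin(φ) dρ dφ dθ.

Inner (ρ): 16807sin(φ)/2.
Middle (φ): 16807/2.
Outer (θ): 16807π.

Therefore the triple integral equals 16807π.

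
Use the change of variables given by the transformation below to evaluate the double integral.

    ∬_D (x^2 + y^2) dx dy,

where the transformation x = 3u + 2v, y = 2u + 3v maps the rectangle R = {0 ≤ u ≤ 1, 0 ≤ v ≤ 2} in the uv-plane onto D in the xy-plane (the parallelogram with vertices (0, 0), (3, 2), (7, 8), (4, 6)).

Compute the Jacobian determinant of (x, y) with respect to (u, v):

    ∂(x,y)/∂(u,v) = | 3  2 | = (3)(3) - (2)(2) = 5.
                   | 2  3 |

Its absolute value is |J| = 5 (the area scaling factor).

Substituting x = 3u + 2v, y = 2u + 3v into the integrand,

    x^2 + y^2 → 13u^2 + 24u v + 13v^2,

so the integral becomes

    ∬_R (13u^2 + 24u v + 13v^2) · |J| du dv = ∫_0^1 ∫_0^2 (65u^2 + 120u v + 65v^2) dv du.

Inner (v): 130u^2 + 240u + 520/3.
Outer (u): 1010/3.

Therefore ∬_D (x^2 + y^2) dx dy = 1010/3.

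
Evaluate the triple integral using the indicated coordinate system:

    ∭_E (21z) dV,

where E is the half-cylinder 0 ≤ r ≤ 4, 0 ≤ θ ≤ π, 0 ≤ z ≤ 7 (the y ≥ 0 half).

In cylindrical coordinates, x = r cos(θ), y = r sin(θ), z = z, and dV = r dr dθ dz.

The integrand becomes 21z, so

    ∭_E (21z) dV = ∫_{0}^{π} ∫_{0}^{4} ∫_{0}^{7} (21z) · r dz dr dθ.

Inner (z): 1029r/2.
Middle (r from 0 to 4): 4116.
Outer (θ): 4116π.

Therefore the triple integral equals 4116π.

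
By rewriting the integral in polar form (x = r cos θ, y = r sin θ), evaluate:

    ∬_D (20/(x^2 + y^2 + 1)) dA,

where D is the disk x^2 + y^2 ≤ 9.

The region D is 0 ≤ r ≤ 3, 0 ≤ θ ≤ 2π in polar coordinates, where x = r cos(θ), y = r sin(θ), and dA = r dr dθ.

Under the substitution, the integrand becomes 20/(r^2 + 1), so

    ∬_D (20/(x^2 + y^2 + 1)) dA = ∫_{0}^{2π} ∫_{0}^{3} (20/(r^2 + 1)) · r dr dθ.

Inner integral (in r): ∫_{0}^{3} (20/(r^2 + 1)) · r dr = log(10000000000).

Outer integral (in θ): ∫_{0}^{2π} (log(10000000000)) dθ = 20π log(10).

Therefore ∬_D (20/(x^2 + y^2 + 1)) dA = 20π log(10).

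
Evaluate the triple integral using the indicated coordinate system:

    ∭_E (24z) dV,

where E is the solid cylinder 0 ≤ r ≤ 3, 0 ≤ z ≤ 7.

In cylindrical coordinates, x = r cos(θ), y = r sin(θ), z = z, and dV = r dr dθ dz.

The integrand becomes 24z, so

    ∭_E (24z) dV = ∫_{0}^{2π} ∫_{0}^{3} ∫_{0}^{7} (24z) · r dz dr dθ.

Inner (z): 588r.
Middle (r from 0 to 3): 2646.
Outer (θ): 5292π.

Therefore the triple integral equals 5292π.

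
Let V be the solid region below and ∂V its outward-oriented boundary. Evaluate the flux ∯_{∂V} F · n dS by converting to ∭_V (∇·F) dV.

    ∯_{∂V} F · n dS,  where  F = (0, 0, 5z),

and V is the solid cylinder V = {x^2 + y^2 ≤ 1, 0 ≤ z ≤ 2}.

By the divergence theorem,

    ∯_{∂V} F · n dS = ∭_V (∇ · F) dV.

Compute the divergence:
    ∇ · F = ∂F_x/∂x + ∂F_y/∂y + ∂F_z/∂z = 0 + 0 + 5 = 5.

In cylindrical coordinates, x = r cos(θ), y = r sin(θ), z = z, dV = r dr dθ dz, with 0 ≤ r ≤ 1, 0 ≤ θ ≤ 2π, 0 ≤ z ≤ 2.

The integrand, after substitution and multiplying by the volume element, becomes (5) · r, so

    ∭_V (∇·F) dV = ∫_0^{2π} ∫_0^{1} ∫_0^{2} (5) · r dz dr dθ.

Inner (z from 0 to 2): 10r.
Middle (r from 0 to 1): 5.
Outer (θ from 0 to 2π): 10π.

Therefore ∯_{∂V} F · n dS = 10π.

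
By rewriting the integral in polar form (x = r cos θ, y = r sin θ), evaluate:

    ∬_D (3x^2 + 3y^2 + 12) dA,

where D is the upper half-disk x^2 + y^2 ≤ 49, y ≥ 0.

The region D is 0 ≤ r ≤ 7, 0 ≤ θ ≤ π in polar coordinates, where x = r cos(θ), y = r sin(θ), and dA = r dr dθ.

Under the substitution, the integrand becomes 3r^2 + 12, so

    ∬_D (3x^2 + 3y^2 + 12) dA = ∫_{0}^{π} ∫_{0}^{7} (3r^2 + 12) · r dr dθ.

Inner integral (in r): ∫_{0}^{7} (3r^2 + 12) · r dr = 8379/4.

Outer integral (in θ): ∫_{0}^{π} (8379/4) dθ = 8379π/4.

Therefore ∬_D (3x^2 + 3y^2 + 12) dA = 8379π/4.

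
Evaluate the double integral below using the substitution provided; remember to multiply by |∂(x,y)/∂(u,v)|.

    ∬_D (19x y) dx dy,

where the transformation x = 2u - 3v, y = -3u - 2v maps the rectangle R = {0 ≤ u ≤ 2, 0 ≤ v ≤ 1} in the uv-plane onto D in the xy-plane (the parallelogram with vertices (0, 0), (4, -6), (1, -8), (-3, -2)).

Compute the Jacobian determinant of (x, y) with respect to (u, v):

    ∂(x,y)/∂(u,v) = | 2  -3 | = (2)(-2) - (-3)(-3) = -13.
                   | -3  -2 |

Its absolute value is |J| = 13 (the area scaling factor).

Substituting x = 2u - 3v, y = -3u - 2v into the integrand,

    19x y → -114u^2 + 95u v + 114v^2,

so the integral becomes

    ∬_R (-114u^2 + 95u v + 114v^2) · |J| du dv = ∫_0^2 ∫_0^1 (-1482u^2 + 1235u v + 1482v^2) dv du.

Inner (v): -1482u^2 + 1235u/2 + 494.
Outer (u): -1729.

Therefore ∬_D (19x y) dx dy = -1729.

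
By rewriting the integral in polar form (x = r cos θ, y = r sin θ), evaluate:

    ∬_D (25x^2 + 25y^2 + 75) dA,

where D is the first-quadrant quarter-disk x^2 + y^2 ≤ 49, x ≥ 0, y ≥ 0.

The region D is 0 ≤ r ≤ 7, 0 ≤ θ ≤ π/2 in polar coordinates, where x = r cos(θ), y = r sin(θ), and dA = r dr dθ.

Under the substitution, the integrand becomes 25r^2 + 75, so

    ∬_D (25x^2 + 25y^2 + 75) dA = ∫_{0}^{π/2} ∫_{0}^{7} (25r^2 + 75) · r dr dθ.

Inner integral (in r): ∫_{0}^{7} (25r^2 + 75) · r dr = 67375/4.

Outer integral (in θ): ∫_{0}^{π/2} (67375/4) dθ = 67375π/8.

Therefore ∬_D (25x^2 + 25y^2 + 75) dA = 67375π/8.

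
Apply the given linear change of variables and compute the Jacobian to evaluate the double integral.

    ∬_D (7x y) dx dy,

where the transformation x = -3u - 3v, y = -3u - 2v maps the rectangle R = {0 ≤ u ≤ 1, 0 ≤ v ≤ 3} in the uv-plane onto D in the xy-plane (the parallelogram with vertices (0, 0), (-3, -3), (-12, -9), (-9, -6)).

Compute the Jacobian determinant of (x, y) with respect to (u, v):

    ∂(x,y)/∂(u,v) = | -3  -3 | = (-3)(-2) - (-3)(-3) = -3.
                   | -3  -2 |

Its absolute value is |J| = 3 (the area scaling factor).

Substituting x = -3u - 3v, y = -3u - 2v into the integrand,

    7x y → 63u^2 + 105u v + 42v^2,

so the integral becomes

    ∬_R (63u^2 + 105u v + 42v^2) · |J| du dv = ∫_0^1 ∫_0^3 (189u^2 + 315u v + 126v^2) dv du.

Inner (v): 567u^2 + 2835u/2 + 1134.
Outer (u): 8127/4.

Therefore ∬_D (7x y) dx dy = 8127/4.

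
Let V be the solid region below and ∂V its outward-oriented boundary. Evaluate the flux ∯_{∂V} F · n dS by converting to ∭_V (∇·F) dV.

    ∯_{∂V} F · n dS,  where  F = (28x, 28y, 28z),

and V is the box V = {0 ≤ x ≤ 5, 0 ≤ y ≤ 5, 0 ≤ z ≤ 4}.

By the divergence theorem,

    ∯_{∂V} F · n dS = ∭_V (∇ · F) dV.

Compute the divergence:
    ∇ · F = ∂F_x/∂x + ∂F_y/∂y + ∂F_z/∂z = 28 + 28 + 28 = 84.

V is a rectangular box, so dV = dx dy dz with 0 ≤ x ≤ 5, 0 ≤ y ≤ 5, 0 ≤ z ≤ 4.

Integrate (84) over V as an iterated integral:

    ∭_V (∇·F) dV = ∫_0^{5} ∫_0^{5} ∫_0^{4} (84) dz dy dx.

Inner (z from 0 to 4): 336.
Middle (y from 0 to 5): 1680.
Outer (x from 0 to 5): 8400.

Therefore ∯_{∂V} F · n dS = 8400.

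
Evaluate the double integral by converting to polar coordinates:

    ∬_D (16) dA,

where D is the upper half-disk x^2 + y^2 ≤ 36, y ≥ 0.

The region D is 0 ≤ r ≤ 6, 0 ≤ θ ≤ π in polar coordinates, where x = r cos(θ), y = r sin(θ), and dA = r dr dθ.

Under the substitution, the integrand becomes 16, so

    ∬_D (16) dA = ∫_{0}^{π} ∫_{0}^{6} (16) · r dr dθ.

Inner integral (in r): ∫_{0}^{6} (16) · r dr = 288.

Outer integral (in θ): ∫_{0}^{π} (288) dθ = 288π.

Therefore ∬_D (16) dA = 288π.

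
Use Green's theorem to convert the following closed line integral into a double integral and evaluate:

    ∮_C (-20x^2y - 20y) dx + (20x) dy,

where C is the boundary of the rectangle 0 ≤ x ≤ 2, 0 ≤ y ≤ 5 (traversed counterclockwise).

Green's theorem converts the closed line integral into a double integral over the enclosed region D:

    ∮_C P dx + Q dy = ∬_D (∂Q/∂x - ∂P/∂y) dA.

Here P = -20x^2y - 20y, Q = 20x, so

    ∂Q/∂x = 20,    ∂P/∂y = -20x^2 - 20,
    ∂Q/∂x - ∂P/∂y = 20x^2 + 40.

D is the region 0 ≤ x ≤ 2, 0 ≤ y ≤ 5. Evaluating the double integral:

    ∬_D (20x^2 + 40) dA = ∫_0^{2} ∫_0^{5} (20x^2 + 40) dy dx.

Inner (y from 0 to 5): 100x^2 + 200.
Outer (x from 0 to 2): 2000/3.

Therefore ∮_C P dx + Q dy = 2000/3.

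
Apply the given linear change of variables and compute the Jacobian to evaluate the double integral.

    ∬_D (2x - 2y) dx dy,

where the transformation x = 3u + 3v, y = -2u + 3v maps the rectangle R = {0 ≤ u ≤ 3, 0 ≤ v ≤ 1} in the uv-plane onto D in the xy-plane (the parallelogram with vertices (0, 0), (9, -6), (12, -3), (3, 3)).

Compute the Jacobian determinant of (x, y) with respect to (u, v):

    ∂(x,y)/∂(u,v) = | 3  3 | = (3)(3) - (3)(-2) = 15.
                   | -2  3 |

Its absolute value is |J| = 15 (the area scaling factor).

Substituting x = 3u + 3v, y = -2u + 3v into the integrand,

    2x - 2y → 10u,

so the integral becomes

    ∬_R (10u) · |J| du dv = ∫_0^3 ∫_0^1 (150u) dv du.

Inner (v): 150u.
Outer (u): 675.

Therefore ∬_D (2x - 2y) dx dy = 675.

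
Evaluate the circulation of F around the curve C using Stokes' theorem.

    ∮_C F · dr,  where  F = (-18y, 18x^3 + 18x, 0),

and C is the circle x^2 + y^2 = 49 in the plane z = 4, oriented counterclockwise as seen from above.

Let S be the flat disk x^2 + y^2 ≤ 49 in the plane z = 4, with upward unit normal n̂ = ẑ. By Stokes' theorem,

    ∮_C F · dr = ∬_S (∇ × F) · n̂ dS = ∬_D (curl F)_z dA,

where D is the disk x^2 + y^2 ≤ 49.

Compute the curl of F = (-18y, 18x^3 + 18x, 0):
    (∇ × F)_x = ∂F_z/∂y - ∂F_y/∂z = 0,
    (∇ × F)_y = ∂F_x/∂z - ∂F_z/∂x = 0,
    (∇ × F)_z = ∂F_y/∂x - ∂F_x/∂y = 54x^2 + 36.

On z = 4, (curl F)_z = 54x^2 + 36.

Convert to polar (x = r cos θ, y = r sin θ, dA = r dr dθ); the integrand becomes 54r^2cos(θ)^2 + 36, so

    ∬_D (curl F)_z dA = ∫_0^{2π} ∫_0^{7} (54r^2cos(θ)^2 + 36) · r dr dθ.

Inner (r from 0 to 7): 64827cos(θ)^2/2 + 882.
Outer (θ from 0 to 2π): 68355π/2.

Therefore ∮_C F · dr = 68355π/2.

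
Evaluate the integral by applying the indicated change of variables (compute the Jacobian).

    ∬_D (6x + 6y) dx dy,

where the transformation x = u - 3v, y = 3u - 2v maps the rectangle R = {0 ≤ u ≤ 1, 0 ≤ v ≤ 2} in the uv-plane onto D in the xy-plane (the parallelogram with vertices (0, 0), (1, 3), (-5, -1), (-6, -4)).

Compute the Jacobian determinant of (x, y) with respect to (u, v):

    ∂(x,y)/∂(u,v) = | 1  -3 | = (1)(-2) - (-3)(3) = 7.
                   | 3  -2 |

Its absolute value is |J| = 7 (the area scaling factor).

Substituting x = u - 3v, y = 3u - 2v into the integrand,

    6x + 6y → 24u - 30v,

so the integral becomes

    ∬_R (24u - 30v) · |J| du dv = ∫_0^1 ∫_0^2 (168u - 210v) dv du.

Inner (v): 336u - 420.
Outer (u): -252.

Therefore ∬_D (6x + 6y) dx dy = -252.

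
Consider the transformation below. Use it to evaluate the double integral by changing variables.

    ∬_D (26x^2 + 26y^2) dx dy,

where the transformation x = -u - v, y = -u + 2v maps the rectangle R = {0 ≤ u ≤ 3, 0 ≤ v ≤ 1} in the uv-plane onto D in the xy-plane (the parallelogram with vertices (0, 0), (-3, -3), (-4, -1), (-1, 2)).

Compute the Jacobian determinant of (x, y) with respect to (u, v):

    ∂(x,y)/∂(u,v) = | -1  -1 | = (-1)(2) - (-1)(-1) = -3.
                   | -1  2 |

Its absolute value is |J| = 3 (the area scaling factor).

Substituting x = -u - v, y = -u + 2v into the integrand,

    26x^2 + 26y^2 → 52u^2 - 52u v + 130v^2,

so the integral becomes

    ∬_R (52u^2 - 52u v + 130v^2) · |J| du dv = ∫_0^3 ∫_0^1 (156u^2 - 156u v + 390v^2) dv du.

Inner (v): 156u^2 - 78u + 130.
Outer (u): 1443.

Therefore ∬_D (26x^2 + 26y^2) dx dy = 1443.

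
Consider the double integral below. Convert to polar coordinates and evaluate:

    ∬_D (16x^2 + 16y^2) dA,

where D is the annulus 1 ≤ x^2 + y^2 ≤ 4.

The region D is 1 ≤ r ≤ 2, 0 ≤ θ ≤ 2π in polar coordinates, where x = r cos(θ), y = r sin(θ), and dA = r dr dθ.

Under the substitution, the integrand becomes 16r^2, so

    ∬_D (16x^2 + 16y^2) dA = ∫_{0}^{2π} ∫_{1}^{2} (16r^2) · r dr dθ.

Inner integral (in r): ∫_{1}^{2} (16r^2) · r dr = 60.

Outer integral (in θ): ∫_{0}^{2π} (60) dθ = 120π.

Therefore ∬_D (16x^2 + 16y^2) dA = 120π.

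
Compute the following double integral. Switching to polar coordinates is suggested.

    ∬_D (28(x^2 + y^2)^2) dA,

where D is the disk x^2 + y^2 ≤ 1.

The region D is 0 ≤ r ≤ 1, 0 ≤ θ ≤ 2π in polar coordinates, where x = r cos(θ), y = r sin(θ), and dA = r dr dθ.

Under the substitution, the integrand becomes 28r^4, so

    ∬_D (28(x^2 + y^2)^2) dA = ∫_{0}^{2π} ∫_{0}^{1} (28r^4) · r dr dθ.

Inner integral (in r): ∫_{0}^{1} (28r^4) · r dr = 14/3.

Outer integral (in θ): ∫_{0}^{2π} (14/3) dθ = 28π/3.

Therefore ∬_D (28(x^2 + y^2)^2) dA = 28π/3.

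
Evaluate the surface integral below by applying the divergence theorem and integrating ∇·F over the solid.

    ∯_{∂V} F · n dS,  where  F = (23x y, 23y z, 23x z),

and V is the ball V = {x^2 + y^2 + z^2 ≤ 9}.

By the divergence theorem,

    ∯_{∂V} F · n dS = ∭_V (∇ · F) dV.

Compute the divergence:
    ∇ · F = ∂F_x/∂x + ∂F_y/∂y + ∂F_z/∂z = 23y + 23z + 23x = 23x + 23y + 23z.

In spherical coordinates, x = ρ sin(φ) cos(θ), y = ρ sin(φ) sin(θ), z = ρ cos(φ), dV = ρ^2 sin(φ) dρ dφ dθ, with 0 ≤ ρ ≤ 3, 0 ≤ φ ≤ π, 0 ≤ θ ≤ 2π.

The integrand, after substitution and multiplying by the volume element, becomes (23ρ (sqrt(2)sin(φ)sin(θ + π/4) + cos(φ))) · ρ^2 sin(φ), so

    ∭_V (∇·F) dV = ∫_0^{2π} ∫_0^{π} ∫_0^{3} (23ρ (sqrt(2)sin(φ)sin(θ + π/4) + cos(φ))) · ρ^2 sin(φ) dρ dφ dθ.

Inner (ρ from 0 to 3): 1863(sqrt(2)sin(φ)sin(θ + π/4) + cos(φ))sin(φ)/4.
Middle (φ from 0 to π): 1863sqrt(2)π sin(θ + π/4)/8.
Outer (θ from 0 to 2π): 0.

Therefore ∯_{∂V} F · n dS = 0.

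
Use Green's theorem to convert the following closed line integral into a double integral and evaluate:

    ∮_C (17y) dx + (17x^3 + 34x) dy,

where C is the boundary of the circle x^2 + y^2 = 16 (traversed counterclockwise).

Green's theorem converts the closed line integral into a double integral over the enclosed region D:

    ∮_C P dx + Q dy = ∬_D (∂Q/∂x - ∂P/∂y) dA.

Here P = 17y, Q = 17x^3 + 34x, so

    ∂Q/∂x = 51x^2 + 34,    ∂P/∂y = 17,
    ∂Q/∂x - ∂P/∂y = 51x^2 + 17.

D is the region x^2 + y^2 ≤ 16. Evaluating the double integral:

In polar coordinates (x = r cos θ, y = r sin θ, dA = r dr dθ) the integrand becomes 51r^2cos(θ)^2 + 17, so

    ∬_D (51x^2 + 17) dA = ∫_0^{2π} ∫_0^{4} (51r^2cos(θ)^2 + 17) · r dr dθ.

Inner (r from 0 to 4): 3264cos(θ)^2 + 136.
Outer (θ from 0 to 2π): 3536π.

Therefore ∮_C P dx + Q dy = 3536π.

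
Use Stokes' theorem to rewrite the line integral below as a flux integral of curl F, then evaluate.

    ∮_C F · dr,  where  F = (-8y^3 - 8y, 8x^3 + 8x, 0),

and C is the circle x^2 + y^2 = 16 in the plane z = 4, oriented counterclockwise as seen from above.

Let S be the flat disk x^2 + y^2 ≤ 16 in the plane z = 4, with upward unit normal n̂ = ẑ. By Stokes' theorem,

    ∮_C F · dr = ∬_S (∇ × F) · n̂ dS = ∬_D (curl F)_z dA,

where D is the disk x^2 + y^2 ≤ 16.

Compute the curl of F = (-8y^3 - 8y, 8x^3 + 8x, 0):
    (∇ × F)_x = ∂F_z/∂y - ∂F_y/∂z = 0,
    (∇ × F)_y = ∂F_x/∂z - ∂F_z/∂x = 0,
    (∇ × F)_z = ∂F_y/∂x - ∂F_x/∂y = 24x^2 + 24y^2 + 16.

On z = 4, (curl F)_z = 24x^2 + 24y^2 + 16.

Convert to polar (x = r cos θ, y = r sin θ, dA = r dr dθ); the integrand becomes 24r^2 + 16, so

    ∬_D (curl F)_z dA = ∫_0^{2π} ∫_0^{4} (24r^2 + 16) · r dr dθ.

Inner (r from 0 to 4): 1664.
Outer (θ from 0 to 2π): 3328π.

Therefore ∮_C F · dr = 3328π.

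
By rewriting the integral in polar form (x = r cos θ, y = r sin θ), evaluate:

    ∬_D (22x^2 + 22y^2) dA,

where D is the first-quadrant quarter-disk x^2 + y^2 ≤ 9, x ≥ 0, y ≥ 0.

The region D is 0 ≤ r ≤ 3, 0 ≤ θ ≤ π/2 in polar coordinates, where x = r cos(θ), y = r sin(θ), and dA = r dr dθ.

Under the substitution, the integrand becomes 22r^2, so

    ∬_D (22x^2 + 22y^2) dA = ∫_{0}^{π/2} ∫_{0}^{3} (22r^2) · r dr dθ.

Inner integral (in r): ∫_{0}^{3} (22r^2) · r dr = 891/2.

Outer integral (in θ): ∫_{0}^{π/2} (891/2) dθ = 891π/4.

Therefore ∬_D (22x^2 + 22y^2) dA = 891π/4.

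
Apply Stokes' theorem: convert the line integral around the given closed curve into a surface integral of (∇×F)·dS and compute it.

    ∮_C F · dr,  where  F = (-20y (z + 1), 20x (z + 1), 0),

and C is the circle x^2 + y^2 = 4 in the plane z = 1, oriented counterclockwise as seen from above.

Let S be the flat disk x^2 + y^2 ≤ 4 in the plane z = 1, with upward unit normal n̂ = ẑ. By Stokes' theorem,

    ∮_C F · dr = ∬_S (∇ × F) · n̂ dS = ∬_D (curl F)_z dA,

where D is the disk x^2 + y^2 ≤ 4.

Compute the curl of F = (-20y (z + 1), 20x (z + 1), 0):
    (∇ × F)_x = ∂F_z/∂y - ∂F_y/∂z = -20x,
    (∇ × F)_y = ∂F_x/∂z - ∂F_z/∂x = -20y,
    (∇ × F)_z = ∂F_y/∂x - ∂F_x/∂y = 40z + 40.

On z = 1, (curl F)_z = 80.

Convert to polar (x = r cos θ, y = r sin θ, dA = r dr dθ); the integrand becomes 80, so

    ∬_D (curl F)_z dA = ∫_0^{2π} ∫_0^{2} (80) · r dr dθ.

Inner (r from 0 to 2): 160.
Outer (θ from 0 to 2π): 320π.

Therefore ∮_C F · dr = 320π.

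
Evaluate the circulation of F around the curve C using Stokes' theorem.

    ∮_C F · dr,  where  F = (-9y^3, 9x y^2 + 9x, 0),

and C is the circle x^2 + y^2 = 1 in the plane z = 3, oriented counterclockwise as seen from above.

Let S be the flat disk x^2 + y^2 ≤ 1 in the plane z = 3, with upward unit normal n̂ = ẑ. By Stokes' theorem,

    ∮_C F · dr = ∬_S (∇ × F) · n̂ dS = ∬_D (curl F)_z dA,

where D is the disk x^2 + y^2 ≤ 1.

Compute the curl of F = (-9y^3, 9x y^2 + 9x, 0):
    (∇ × F)_x = ∂F_z/∂y - ∂F_y/∂z = 0,
    (∇ × F)_y = ∂F_x/∂z - ∂F_z/∂x = 0,
    (∇ × F)_z = ∂F_y/∂x - ∂F_x/∂y = 36y^2 + 9.

On z = 3, (curl F)_z = 36y^2 + 9.

Convert to polar (x = r cos θ, y = r sin θ, dA = r dr dθ); the integrand becomes 36r^2sin(θ)^2 + 9, so

    ∬_D (curl F)_z dA = ∫_0^{2π} ∫_0^{1} (36r^2sin(θ)^2 + 9) · r dr dθ.

Inner (r from 0 to 1): 9sin(θ)^2 + 9/2.
Outer (θ from 0 to 2π): 18π.

Therefore ∮_C F · dr = 18π.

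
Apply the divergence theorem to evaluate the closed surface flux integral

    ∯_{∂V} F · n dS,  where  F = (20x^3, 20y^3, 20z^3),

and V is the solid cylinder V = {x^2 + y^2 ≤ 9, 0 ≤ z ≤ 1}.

By the divergence theorem,

    ∯_{∂V} F · n dS = ∭_V (∇ · F) dV.

Compute the divergence:
    ∇ · F = ∂F_x/∂x + ∂F_y/∂y + ∂F_z/∂z = 60x^2 + 60y^2 + 60z^2.

In cylindrical coordinates, x = r cos(θ), y = r sin(θ), z = z, dV = r dr dθ dz, with 0 ≤ r ≤ 3, 0 ≤ θ ≤ 2π, 0 ≤ z ≤ 1.

The integrand, after substitution and multiplying by the volume element, becomes (60r^2 + 60z^2) · r, so

    ∭_V (∇·F) dV = ∫_0^{2π} ∫_0^{3} ∫_0^{1} (60r^2 + 60z^2) · r dz dr dθ.

Inner (z from 0 to 1): 60r^3 + 20r.
Middle (r from 0 to 3): 1305.
Outer (θ from 0 to 2π): 2610π.

Therefore ∯_{∂V} F · n dS = 2610π.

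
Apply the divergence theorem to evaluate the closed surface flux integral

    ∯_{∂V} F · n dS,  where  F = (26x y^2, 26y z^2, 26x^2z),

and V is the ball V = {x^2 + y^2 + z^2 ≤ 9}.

By the divergence theorem,

    ∯_{∂V} F · n dS = ∭_V (∇ · F) dV.

Compute the divergence:
    ∇ · F = ∂F_x/∂x + ∂F_y/∂y + ∂F_z/∂z = 26y^2 + 26z^2 + 26x^2 = 26x^2 + 26y^2 + 26z^2.

In spherical coordinates, x = ρ sin(φ) cos(θ), y = ρ sin(φ) sin(θ), z = ρ cos(φ), dV = ρ^2 sin(φ) dρ dφ dθ, with 0 ≤ ρ ≤ 3, 0 ≤ φ ≤ π, 0 ≤ θ ≤ 2π.

The integrand, after substitution and multiplying by the volume element, becomes (26ρ^2) · ρ^2 sin(φ), so

    ∭_V (∇·F) dV = ∫_0^{2π} ∫_0^{π} ∫_0^{3} (26ρ^2) · ρ^2 sin(φ) dρ dφ dθ.

Inner (ρ from 0 to 3): 6318sin(φ)/5.
Middle (φ from 0 to π): 12636/5.
Outer (θ from 0 to 2π): 25272π/5.

Therefore ∯_{∂V} F · n dS = 25272π/5.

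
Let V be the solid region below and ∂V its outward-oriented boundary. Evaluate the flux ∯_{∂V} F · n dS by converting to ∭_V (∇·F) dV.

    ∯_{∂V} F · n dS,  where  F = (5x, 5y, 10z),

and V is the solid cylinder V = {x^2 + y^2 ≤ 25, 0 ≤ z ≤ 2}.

By the divergence theorem,

    ∯_{∂V} F · n dS = ∭_V (∇ · F) dV.

Compute the divergence:
    ∇ · F = ∂F_x/∂x + ∂F_y/∂y + ∂F_z/∂z = 5 + 5 + 10 = 20.

In cylindrical coordinates, x = r cos(θ), y = r sin(θ), z = z, dV = r dr dθ dz, with 0 ≤ r ≤ 5, 0 ≤ θ ≤ 2π, 0 ≤ z ≤ 2.

The integrand, after substitution and multiplying by the volume element, becomes (20) · r, so

    ∭_V (∇·F) dV = ∫_0^{2π} ∫_0^{5} ∫_0^{2} (20) · r dz dr dθ.

Inner (z from 0 to 2): 40r.
Middle (r from 0 to 5): 500.
Outer (θ from 0 to 2π): 1000π.

Therefore ∯_{∂V} F · n dS = 1000π.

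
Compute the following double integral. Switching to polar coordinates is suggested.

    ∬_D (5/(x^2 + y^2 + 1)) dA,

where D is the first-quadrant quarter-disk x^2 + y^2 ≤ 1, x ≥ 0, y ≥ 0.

The region D is 0 ≤ r ≤ 1, 0 ≤ θ ≤ π/2 in polar coordinates, where x = r cos(θ), y = r sin(θ), and dA = r dr dθ.

Under the substitution, the integrand becomes 5/(r^2 + 1), so

    ∬_D (5/(x^2 + y^2 + 1)) dA = ∫_{0}^{π/2} ∫_{0}^{1} (5/(r^2 + 1)) · r dr dθ.

Inner integral (in r): ∫_{0}^{1} (5/(r^2 + 1)) · r dr = 5log(2)/2.

Outer integral (in θ): ∫_{0}^{π/2} (5log(2)/2) dθ = 5π log(2)/4.

Therefore ∬_D (5/(x^2 + y^2 + 1)) dA = 5π log(2)/4.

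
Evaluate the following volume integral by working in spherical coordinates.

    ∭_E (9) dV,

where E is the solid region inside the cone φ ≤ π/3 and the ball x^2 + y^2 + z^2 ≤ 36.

In spherical coordinates, x = ρ sin(φ) cos(θ), y = ρ sin(φ) sin(θ), z = ρ cos(φ), and dV = ρ^2 sin(φ) dρ dφ dθ.

The integrand becomes 9, so

    ∭_E (9) dV = ∫_{0}^{2π} ∫_{0}^{π/3} ∫_{0}^{6} (9) · ρ^2 sin(φ) dρ dφ dθ.

Inner (ρ): 648sin(φ).
Middle (φ): 324.
Outer (θ): 648π.

Therefore the triple integral equals 648π.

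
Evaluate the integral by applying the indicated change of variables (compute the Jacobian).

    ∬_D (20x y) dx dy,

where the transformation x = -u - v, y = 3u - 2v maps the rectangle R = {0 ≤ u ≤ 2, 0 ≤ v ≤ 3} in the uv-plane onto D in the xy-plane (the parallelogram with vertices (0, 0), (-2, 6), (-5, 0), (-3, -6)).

Compute the Jacobian determinant of (x, y) with respect to (u, v):

    ∂(x,y)/∂(u,v) = | -1  -1 | = (-1)(-2) - (-1)(3) = 5.
                   | 3  -2 |

Its absolute value is |J| = 5 (the area scaling factor).

Substituting x = -u - v, y = 3u - 2v into the integrand,

    20x y → -60u^2 - 20u v + 40v^2,

so the integral becomes

    ∬_R (-60u^2 - 20u v + 40v^2) · |J| du dv = ∫_0^2 ∫_0^3 (-300u^2 - 100u v + 200v^2) dv du.

Inner (v): -900u^2 - 450u + 1800.
Outer (u): 300.

Therefore ∬_D (20x y) dx dy = 300.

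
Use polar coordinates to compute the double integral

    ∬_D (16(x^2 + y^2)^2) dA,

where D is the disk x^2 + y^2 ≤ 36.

The region D is 0 ≤ r ≤ 6, 0 ≤ θ ≤ 2π in polar coordinates, where x = r cos(θ), y = r sin(θ), and dA = r dr dθ.

Under the substitution, the integrand becomes 16r^4, so

    ∬_D (16(x^2 + y^2)^2) dA = ∫_{0}^{2π} ∫_{0}^{6} (16r^4) · r dr dθ.

Inner integral (in r): ∫_{0}^{6} (16r^4) · r dr = 124416.

Outer integral (in θ): ∫_{0}^{2π} (124416) dθ = 248832π.

Therefore ∬_D (16(x^2 + y^2)^2) dA = 248832π.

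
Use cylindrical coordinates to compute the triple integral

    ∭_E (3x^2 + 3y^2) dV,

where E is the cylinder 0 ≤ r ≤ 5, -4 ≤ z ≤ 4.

In cylindrical coordinates, x = r cos(θ), y = r sin(θ), z = z, and dV = r dr dθ dz.

The integrand becomes 3r^2, so

    ∭_E (3x^2 + 3y^2) dV = ∫_{0}^{2π} ∫_{0}^{5} ∫_{-4}^{4} (3r^2) · r dz dr dθ.

Inner (z): 24r^3.
Middle (r from 0 to 5): 3750.
Outer (θ): 7500π.

Therefore the triple integral equals 7500π.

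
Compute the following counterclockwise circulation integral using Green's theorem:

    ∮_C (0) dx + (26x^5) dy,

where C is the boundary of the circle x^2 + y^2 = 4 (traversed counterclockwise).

Green's theorem converts the closed line integral into a double integral over the enclosed region D:

    ∮_C P dx + Q dy = ∬_D (∂Q/∂x - ∂P/∂y) dA.

Here P = 0, Q = 26x^5, so

    ∂Q/∂x = 130x^4,    ∂P/∂y = 0,
    ∂Q/∂x - ∂P/∂y = 130x^4.

D is the region x^2 + y^2 ≤ 4. Evaluating the double integral:

In polar coordinates (x = r cos θ, y = r sin θ, dA = r dr dθ) the integrand becomes 130r^4cos(θ)^4, so

    ∬_D (130x^4) dA = ∫_0^{2π} ∫_0^{2} (130r^4cos(θ)^4) · r dr dθ.

Inner (r from 0 to 2): 4160cos(θ)^4/3.
Outer (θ from 0 to 2π): 1040π.

Therefore ∮_C P dx + Q dy = 1040π.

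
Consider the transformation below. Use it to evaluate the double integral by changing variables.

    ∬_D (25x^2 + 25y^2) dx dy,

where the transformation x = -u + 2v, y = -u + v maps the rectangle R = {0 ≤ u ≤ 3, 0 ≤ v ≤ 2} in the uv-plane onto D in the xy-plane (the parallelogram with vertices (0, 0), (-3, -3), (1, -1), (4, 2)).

Compute the Jacobian determinant of (x, y) with respect to (u, v):

    ∂(x,y)/∂(u,v) = | -1  2 | = (-1)(1) - (2)(-1) = 1.
                   | -1  1 |

Its absolute value is |J| = 1 (the area scaling factor).

Substituting x = -u + 2v, y = -u + v into the integrand,

    25x^2 + 25y^2 → 50u^2 - 150u v + 125v^2,

so the integral becomes

    ∬_R (50u^2 - 150u v + 125v^2) · |J| du dv = ∫_0^3 ∫_0^2 (50u^2 - 150u v + 125v^2) dv du.

Inner (v): 100u^2 - 300u + 1000/3.
Outer (u): 550.

Therefore ∬_D (25x^2 + 25y^2) dx dy = 550.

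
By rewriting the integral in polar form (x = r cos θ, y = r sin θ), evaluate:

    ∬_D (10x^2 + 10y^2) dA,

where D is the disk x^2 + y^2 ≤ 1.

The region D is 0 ≤ r ≤ 1, 0 ≤ θ ≤ 2π in polar coordinates, where x = r cos(θ), y = r sin(θ), and dA = r dr dθ.

Under the substitution, the integrand becomes 10r^2, so

    ∬_D (10x^2 + 10y^2) dA = ∫_{0}^{2π} ∫_{0}^{1} (10r^2) · r dr dθ.

Inner integral (in r): ∫_{0}^{1} (10r^2) · r dr = 5/2.

Outer integral (in θ): ∫_{0}^{2π} (5/2) dθ = 5π.

Therefore ∬_D (10x^2 + 10y^2) dA = 5π.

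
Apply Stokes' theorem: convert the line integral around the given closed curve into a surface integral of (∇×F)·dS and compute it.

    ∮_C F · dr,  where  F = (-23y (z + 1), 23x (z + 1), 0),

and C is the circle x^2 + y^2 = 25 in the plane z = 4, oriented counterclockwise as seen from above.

Let S be the flat disk x^2 + y^2 ≤ 25 in the plane z = 4, with upward unit normal n̂ = ẑ. By Stokes' theorem,

    ∮_C F · dr = ∬_S (∇ × F) · n̂ dS = ∬_D (curl F)_z dA,

where D is the disk x^2 + y^2 ≤ 25.

Compute the curl of F = (-23y (z + 1), 23x (z + 1), 0):
    (∇ × F)_x = ∂F_z/∂y - ∂F_y/∂z = -23x,
    (∇ × F)_y = ∂F_x/∂z - ∂F_z/∂x = -23y,
    (∇ × F)_z = ∂F_y/∂x - ∂F_x/∂y = 46z + 46.

On z = 4, (curl F)_z = 230.

Convert to polar (x = r cos θ, y = r sin θ, dA = r dr dθ); the integrand becomes 230, so

    ∬_D (curl F)_z dA = ∫_0^{2π} ∫_0^{5} (230) · r dr dθ.

Inner (r from 0 to 5): 2875.
Outer (θ from 0 to 2π): 5750π.

Therefore ∮_C F · dr = 5750π.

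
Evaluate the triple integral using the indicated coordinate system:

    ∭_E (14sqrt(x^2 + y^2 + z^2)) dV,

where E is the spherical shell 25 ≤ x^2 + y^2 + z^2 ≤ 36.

In spherical coordinates, x = ρ sin(φ) cos(θ), y = ρ sin(φ) sin(θ), z = ρ cos(φ), and dV = ρ^2 sin(φ) dρ dφ dθ.

The integrand becomes 14ρ, so

    ∭_E (14sqrt(x^2 + y^2 + z^2)) dV = ∫_{0}^{2π} ∫_{0}^{π} ∫_{5}^{6} (14ρ) · ρ^2 sin(φ) dρ dφ dθ.

Inner (ρ): 4697sin(φ)/2.
Middle (φ): 4697.
Outer (θ): 9394π.

Therefore the triple integral equals 9394π.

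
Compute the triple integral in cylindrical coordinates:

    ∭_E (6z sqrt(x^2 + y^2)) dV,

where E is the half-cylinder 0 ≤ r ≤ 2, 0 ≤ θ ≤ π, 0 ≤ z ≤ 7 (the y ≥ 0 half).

In cylindrical coordinates, x = r cos(θ), y = r sin(θ), z = z, and dV = r dr dθ dz.

The integrand becomes 6r z, so

    ∭_E (6z sqrt(x^2 + y^2)) dV = ∫_{0}^{π} ∫_{0}^{2} ∫_{0}^{7} (6r z) · r dz dr dθ.

Inner (z): 147r^2.
Middle (r from 0 to 2): 392.
Outer (θ): 392π.

Therefore the triple integral equals 392π.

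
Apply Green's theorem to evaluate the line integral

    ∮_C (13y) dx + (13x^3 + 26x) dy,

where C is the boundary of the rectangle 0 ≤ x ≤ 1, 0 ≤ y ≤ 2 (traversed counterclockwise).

Green's theorem converts the closed line integral into a double integral over the enclosed region D:

    ∮_C P dx + Q dy = ∬_D (∂Q/∂x - ∂P/∂y) dA.

Here P = 13y, Q = 13x^3 + 26x, so

    ∂Q/∂x = 39x^2 + 26,    ∂P/∂y = 13,
    ∂Q/∂x - ∂P/∂y = 39x^2 + 13.

D is the region 0 ≤ x ≤ 1, 0 ≤ y ≤ 2. Evaluating the double integral:

    ∬_D (39x^2 + 13) dA = ∫_0^{1} ∫_0^{2} (39x^2 + 13) dy dx.

Inner (y from 0 to 2): 78x^2 + 26.
Outer (x from 0 to 1): 52.

Therefore ∮_C P dx + Q dy = 52.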